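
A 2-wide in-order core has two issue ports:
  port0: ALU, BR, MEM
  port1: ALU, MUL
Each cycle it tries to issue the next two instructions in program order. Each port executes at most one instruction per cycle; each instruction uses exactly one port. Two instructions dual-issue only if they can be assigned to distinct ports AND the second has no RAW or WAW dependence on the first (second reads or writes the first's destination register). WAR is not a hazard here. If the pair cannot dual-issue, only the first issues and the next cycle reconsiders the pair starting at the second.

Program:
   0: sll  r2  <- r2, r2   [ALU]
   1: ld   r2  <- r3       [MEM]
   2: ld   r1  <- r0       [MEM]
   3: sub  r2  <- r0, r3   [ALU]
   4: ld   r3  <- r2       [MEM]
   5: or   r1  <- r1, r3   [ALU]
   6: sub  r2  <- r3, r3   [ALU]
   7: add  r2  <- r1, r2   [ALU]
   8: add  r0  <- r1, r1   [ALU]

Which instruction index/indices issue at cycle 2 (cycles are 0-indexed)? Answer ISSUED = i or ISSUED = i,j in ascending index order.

ISSUED = 2,3

  cy0 -> i0 (sll.ALU) WAW r2
  cy1 -> i1 (ld.MEM) no-port MEM/MEM
  cy2 -> i2&i3 (ld.MEM+sub.ALU) 2-wide
  cy3 -> i4 (ld.MEM) RAW r3
  cy4 -> i5&i6 (or.ALU+sub.ALU) 2-wide
  cy5 -> i7&i8 (add.ALU+add.ALU) 2-wide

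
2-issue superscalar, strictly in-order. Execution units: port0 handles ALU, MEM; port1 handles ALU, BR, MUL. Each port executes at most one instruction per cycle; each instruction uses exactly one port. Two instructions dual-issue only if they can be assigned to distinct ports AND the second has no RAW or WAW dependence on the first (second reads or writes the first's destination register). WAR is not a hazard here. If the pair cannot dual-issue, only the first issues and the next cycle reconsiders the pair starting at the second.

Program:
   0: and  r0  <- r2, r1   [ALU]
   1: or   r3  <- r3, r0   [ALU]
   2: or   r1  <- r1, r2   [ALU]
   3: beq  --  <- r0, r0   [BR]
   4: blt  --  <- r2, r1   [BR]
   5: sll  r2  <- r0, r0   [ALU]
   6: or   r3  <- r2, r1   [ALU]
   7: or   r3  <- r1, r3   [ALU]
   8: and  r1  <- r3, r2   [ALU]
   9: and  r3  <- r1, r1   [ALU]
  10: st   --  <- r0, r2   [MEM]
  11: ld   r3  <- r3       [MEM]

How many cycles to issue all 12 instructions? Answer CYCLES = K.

0. and.ALU @i0  | RAW r0
1. or.ALU+or.ALU @i1&i2  | 2-wide
2. beq.BR @i3  | no-port BR/BR
3. blt.BR+sll.ALU @i4&i5  | 2-wide
4. or.ALU @i6  | RAW+WAW r3
5. or.ALU @i7  | RAW r3
6. and.ALU @i8  | RAW r1
7. and.ALU+st.MEM @i9&i10  | 2-wide
8. ld.MEM @i11  | tail

CYCLES = 9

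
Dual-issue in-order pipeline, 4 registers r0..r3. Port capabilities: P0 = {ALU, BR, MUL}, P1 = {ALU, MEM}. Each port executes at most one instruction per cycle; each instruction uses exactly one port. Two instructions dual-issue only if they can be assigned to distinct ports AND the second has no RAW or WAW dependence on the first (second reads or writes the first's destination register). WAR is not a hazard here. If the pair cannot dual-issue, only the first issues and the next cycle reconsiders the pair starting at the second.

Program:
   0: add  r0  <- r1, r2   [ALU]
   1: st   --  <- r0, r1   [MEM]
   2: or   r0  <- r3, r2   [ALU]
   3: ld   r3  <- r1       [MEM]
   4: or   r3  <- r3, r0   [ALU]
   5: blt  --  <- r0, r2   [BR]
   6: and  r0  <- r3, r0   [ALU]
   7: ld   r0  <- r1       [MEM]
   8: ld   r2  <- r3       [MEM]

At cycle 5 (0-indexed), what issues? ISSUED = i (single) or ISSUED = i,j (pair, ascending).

c0: i0 add.ALU  RAW r0
c1: i1&i2 st.MEM/or.ALU  pair
c2: i3 ld.MEM  RAW+WAW r3
c3: i4&i5 or.ALU/blt.BR  pair
c4: i6 and.ALU  WAW r0
c5: i7 ld.MEM  no-port MEM/MEM
c6: i8 ld.MEM  tail

ISSUED = 7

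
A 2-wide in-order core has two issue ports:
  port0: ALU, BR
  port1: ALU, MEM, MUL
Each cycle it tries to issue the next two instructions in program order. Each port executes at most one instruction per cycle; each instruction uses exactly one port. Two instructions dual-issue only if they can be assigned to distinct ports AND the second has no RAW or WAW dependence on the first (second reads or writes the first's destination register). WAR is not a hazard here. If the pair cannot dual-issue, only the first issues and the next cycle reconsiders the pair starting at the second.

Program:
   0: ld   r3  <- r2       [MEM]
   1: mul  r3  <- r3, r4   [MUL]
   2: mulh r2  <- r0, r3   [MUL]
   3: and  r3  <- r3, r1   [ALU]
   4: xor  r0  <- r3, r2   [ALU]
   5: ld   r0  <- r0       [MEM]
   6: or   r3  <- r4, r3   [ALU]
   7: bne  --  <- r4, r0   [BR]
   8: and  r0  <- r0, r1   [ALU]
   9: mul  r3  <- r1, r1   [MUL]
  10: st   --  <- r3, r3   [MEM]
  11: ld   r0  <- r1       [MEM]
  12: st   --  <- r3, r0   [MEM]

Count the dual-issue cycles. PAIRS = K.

PAIRS = 3

  cy0 -> i0 (ld) no-port MEM/MUL
  cy1 -> i1 (mul) no-port MUL/MUL
  cy2 -> i2,i3 (mulh;and) pair
  cy3 -> i4 (xor) RAW+WAW r0
  cy4 -> i5,i6 (ld;or) pair
  cy5 -> i7,i8 (bne;and) pair
  cy6 -> i9 (mul) no-port MUL/MEM
  cy7 -> i10 (st) no-port MEM/MEM
  cy8 -> i11 (ld) no-port MEM/MEM
  cy9 -> i12 (st) tail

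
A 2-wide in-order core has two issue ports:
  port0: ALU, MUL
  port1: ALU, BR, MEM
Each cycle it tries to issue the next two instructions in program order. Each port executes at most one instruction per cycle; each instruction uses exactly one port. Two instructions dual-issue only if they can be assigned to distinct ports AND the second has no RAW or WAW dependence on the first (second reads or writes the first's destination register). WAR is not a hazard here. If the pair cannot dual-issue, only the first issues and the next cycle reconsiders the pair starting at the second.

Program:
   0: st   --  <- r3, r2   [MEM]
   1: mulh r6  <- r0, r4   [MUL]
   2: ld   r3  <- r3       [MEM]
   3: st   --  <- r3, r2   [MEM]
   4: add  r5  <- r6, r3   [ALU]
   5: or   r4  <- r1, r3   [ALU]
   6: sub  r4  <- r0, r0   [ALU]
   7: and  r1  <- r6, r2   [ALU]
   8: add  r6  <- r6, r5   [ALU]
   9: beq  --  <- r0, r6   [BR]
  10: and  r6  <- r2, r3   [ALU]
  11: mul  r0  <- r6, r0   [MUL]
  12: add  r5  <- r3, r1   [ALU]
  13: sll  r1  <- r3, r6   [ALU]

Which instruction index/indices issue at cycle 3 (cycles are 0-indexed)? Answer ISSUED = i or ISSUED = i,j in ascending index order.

  cy0 -> i0/i1 (st.MEM/mulh.MUL) 2-wide
  cy1 -> i2 (ld.MEM) no-port MEM/MEM
  cy2 -> i3/i4 (st.MEM/add.ALU) 2-wide
  cy3 -> i5 (or.ALU) WAW r4
  cy4 -> i6/i7 (sub.ALU/and.ALU) 2-wide
  cy5 -> i8 (add.ALU) RAW r6
  cy6 -> i9/i10 (beq.BR/and.ALU) 2-wide
  cy7 -> i11/i12 (mul.MUL/add.ALU) 2-wide
  cy8 -> i13 (sll.ALU) tail

ISSUED = 5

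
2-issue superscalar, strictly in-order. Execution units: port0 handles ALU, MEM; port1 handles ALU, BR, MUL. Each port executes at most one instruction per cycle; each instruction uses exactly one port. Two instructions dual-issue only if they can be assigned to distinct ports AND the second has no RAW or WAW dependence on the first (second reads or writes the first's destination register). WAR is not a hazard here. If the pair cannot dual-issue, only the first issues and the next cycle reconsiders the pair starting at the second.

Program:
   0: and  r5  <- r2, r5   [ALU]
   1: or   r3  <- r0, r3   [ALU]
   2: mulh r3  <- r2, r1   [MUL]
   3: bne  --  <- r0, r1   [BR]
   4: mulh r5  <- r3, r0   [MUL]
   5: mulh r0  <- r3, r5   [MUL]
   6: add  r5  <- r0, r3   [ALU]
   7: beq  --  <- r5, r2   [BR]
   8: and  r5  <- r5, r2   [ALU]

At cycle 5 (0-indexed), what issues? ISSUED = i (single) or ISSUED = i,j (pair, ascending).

ISSUED = 6

0. and.ALU or.ALU @i0&i1  | pair
1. mulh.MUL @i2  | no-port MUL/BR
2. bne.BR @i3  | no-port BR/MUL
3. mulh.MUL @i4  | no-port MUL/MUL
4. mulh.MUL @i5  | RAW r0
5. add.ALU @i6  | RAW r5
6. beq.BR and.ALU @i7&i8  | pair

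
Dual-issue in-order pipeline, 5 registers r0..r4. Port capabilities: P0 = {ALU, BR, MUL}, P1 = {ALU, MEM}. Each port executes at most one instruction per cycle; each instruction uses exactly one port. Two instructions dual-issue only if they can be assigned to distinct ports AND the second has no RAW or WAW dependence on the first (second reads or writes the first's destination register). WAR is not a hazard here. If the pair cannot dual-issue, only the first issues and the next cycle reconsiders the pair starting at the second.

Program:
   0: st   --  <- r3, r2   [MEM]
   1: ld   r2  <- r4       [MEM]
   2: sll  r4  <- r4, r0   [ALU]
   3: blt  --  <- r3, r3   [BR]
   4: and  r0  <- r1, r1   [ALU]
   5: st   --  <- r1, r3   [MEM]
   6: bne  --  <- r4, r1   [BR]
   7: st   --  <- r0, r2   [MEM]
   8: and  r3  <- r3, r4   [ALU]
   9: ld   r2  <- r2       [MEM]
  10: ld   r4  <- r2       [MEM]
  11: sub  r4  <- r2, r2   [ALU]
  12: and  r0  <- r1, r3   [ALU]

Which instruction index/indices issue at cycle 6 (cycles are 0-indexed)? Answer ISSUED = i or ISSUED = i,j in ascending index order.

c0: i0 st  no-port MEM/MEM
c1: i1,i2 ld/sll  2-wide
c2: i3,i4 blt/and  2-wide
c3: i5,i6 st/bne  2-wide
c4: i7,i8 st/and  2-wide
c5: i9 ld  no-port MEM/MEM
c6: i10 ld  WAW r4
c7: i11,i12 sub/and  2-wide

ISSUED = 10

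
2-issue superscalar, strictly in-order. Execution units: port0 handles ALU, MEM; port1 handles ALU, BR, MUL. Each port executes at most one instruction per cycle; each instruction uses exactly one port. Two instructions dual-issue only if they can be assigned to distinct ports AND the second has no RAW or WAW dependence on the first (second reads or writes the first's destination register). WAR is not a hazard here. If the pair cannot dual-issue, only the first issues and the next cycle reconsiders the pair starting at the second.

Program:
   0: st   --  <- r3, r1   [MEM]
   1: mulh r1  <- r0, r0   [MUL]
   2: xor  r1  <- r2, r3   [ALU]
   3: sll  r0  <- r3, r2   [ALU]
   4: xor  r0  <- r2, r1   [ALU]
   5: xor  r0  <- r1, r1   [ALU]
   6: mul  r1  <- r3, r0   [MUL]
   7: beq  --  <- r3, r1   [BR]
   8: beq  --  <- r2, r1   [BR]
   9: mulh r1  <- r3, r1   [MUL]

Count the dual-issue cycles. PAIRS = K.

c0: i0+i1 st/mulh  dual
c1: i2+i3 xor/sll  dual
c2: i4 xor  WAW r0
c3: i5 xor  RAW r0
c4: i6 mul  no-port MUL/BR
c5: i7 beq  no-port BR/BR
c6: i8 beq  no-port BR/MUL
c7: i9 mulh  tail

PAIRS = 2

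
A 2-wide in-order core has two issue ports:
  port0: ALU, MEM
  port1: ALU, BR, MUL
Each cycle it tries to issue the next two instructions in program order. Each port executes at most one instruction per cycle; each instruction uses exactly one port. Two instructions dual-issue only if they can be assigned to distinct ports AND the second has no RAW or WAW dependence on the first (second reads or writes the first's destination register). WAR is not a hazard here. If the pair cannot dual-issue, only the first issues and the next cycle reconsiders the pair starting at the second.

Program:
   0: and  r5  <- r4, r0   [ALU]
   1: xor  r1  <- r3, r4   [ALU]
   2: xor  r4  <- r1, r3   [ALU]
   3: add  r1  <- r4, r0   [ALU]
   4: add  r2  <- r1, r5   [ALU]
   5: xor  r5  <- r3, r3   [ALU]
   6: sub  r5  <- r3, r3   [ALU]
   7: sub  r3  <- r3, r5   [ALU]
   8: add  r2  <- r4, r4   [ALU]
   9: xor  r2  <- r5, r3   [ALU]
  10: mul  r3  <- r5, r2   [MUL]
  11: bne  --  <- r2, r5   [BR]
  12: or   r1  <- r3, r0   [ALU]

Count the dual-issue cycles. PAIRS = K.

PAIRS = 4

[0] i0&i1  and.ALU xor.ALU  -- dual
[1] i2  xor.ALU  -- RAW r4
[2] i3  add.ALU  -- RAW r1
[3] i4&i5  add.ALU xor.ALU  -- dual
[4] i6  sub.ALU  -- RAW r5
[5] i7&i8  sub.ALU add.ALU  -- dual
[6] i9  xor.ALU  -- RAW r2
[7] i10  mul.MUL  -- no-port MUL/BR
[8] i11&i12  bne.BR or.ALU  -- dual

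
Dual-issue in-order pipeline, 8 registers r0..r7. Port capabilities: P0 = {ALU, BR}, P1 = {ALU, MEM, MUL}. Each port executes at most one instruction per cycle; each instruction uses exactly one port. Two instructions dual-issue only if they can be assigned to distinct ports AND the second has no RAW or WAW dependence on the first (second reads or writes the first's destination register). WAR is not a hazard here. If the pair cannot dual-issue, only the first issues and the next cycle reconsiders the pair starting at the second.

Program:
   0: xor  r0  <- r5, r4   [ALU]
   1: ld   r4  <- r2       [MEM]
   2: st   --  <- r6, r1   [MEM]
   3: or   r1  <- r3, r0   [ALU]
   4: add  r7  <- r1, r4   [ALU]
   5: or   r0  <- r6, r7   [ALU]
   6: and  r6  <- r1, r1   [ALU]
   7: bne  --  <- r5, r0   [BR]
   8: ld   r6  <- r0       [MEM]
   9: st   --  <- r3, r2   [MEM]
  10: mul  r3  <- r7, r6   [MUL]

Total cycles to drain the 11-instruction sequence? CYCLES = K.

c0: i0,i1 xor ld  dual
c1: i2,i3 st or  dual
c2: i4 add  RAW r7
c3: i5,i6 or and  dual
c4: i7,i8 bne ld  dual
c5: i9 st  no-port MEM/MUL
c6: i10 mul  tail

CYCLES = 7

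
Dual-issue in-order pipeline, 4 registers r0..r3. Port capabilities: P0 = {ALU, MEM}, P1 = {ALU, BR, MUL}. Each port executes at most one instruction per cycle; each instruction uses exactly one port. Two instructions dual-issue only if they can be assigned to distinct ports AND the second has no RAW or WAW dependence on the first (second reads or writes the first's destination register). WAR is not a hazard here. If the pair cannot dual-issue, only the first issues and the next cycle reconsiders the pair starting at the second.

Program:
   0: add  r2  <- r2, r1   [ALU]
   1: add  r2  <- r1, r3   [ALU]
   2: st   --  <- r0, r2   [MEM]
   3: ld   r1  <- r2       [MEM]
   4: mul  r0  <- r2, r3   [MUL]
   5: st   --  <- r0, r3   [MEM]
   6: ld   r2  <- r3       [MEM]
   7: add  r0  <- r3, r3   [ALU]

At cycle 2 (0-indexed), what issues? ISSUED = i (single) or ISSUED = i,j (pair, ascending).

[0] i0  add.ALU  -- WAW r2
[1] i1  add.ALU  -- RAW r2
[2] i2  st.MEM  -- no-port MEM/MEM
[3] i3+i4  ld.MEM;mul.MUL  -- dual
[4] i5  st.MEM  -- no-port MEM/MEM
[5] i6+i7  ld.MEM;add.ALU  -- dual

ISSUED = 2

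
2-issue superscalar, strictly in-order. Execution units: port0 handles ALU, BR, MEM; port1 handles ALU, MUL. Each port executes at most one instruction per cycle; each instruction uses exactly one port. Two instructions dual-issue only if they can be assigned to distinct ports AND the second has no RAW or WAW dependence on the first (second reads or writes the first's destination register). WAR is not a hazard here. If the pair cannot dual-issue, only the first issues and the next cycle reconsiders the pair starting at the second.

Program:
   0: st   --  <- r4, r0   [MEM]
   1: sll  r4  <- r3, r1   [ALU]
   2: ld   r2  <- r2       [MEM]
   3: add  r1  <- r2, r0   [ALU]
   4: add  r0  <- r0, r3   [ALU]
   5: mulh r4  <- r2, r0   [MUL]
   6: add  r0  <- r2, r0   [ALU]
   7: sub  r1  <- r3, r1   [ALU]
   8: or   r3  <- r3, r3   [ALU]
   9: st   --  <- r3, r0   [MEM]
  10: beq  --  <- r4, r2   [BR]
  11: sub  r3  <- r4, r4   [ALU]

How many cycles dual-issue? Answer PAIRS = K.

PAIRS = 5

t=0 i0/i1:st sll ; pair
t=1 i2:ld ; RAW r2
t=2 i3/i4:add add ; pair
t=3 i5/i6:mulh add ; pair
t=4 i7/i8:sub or ; pair
t=5 i9:st ; no-port MEM/BR
t=6 i10/i11:beq sub ; pair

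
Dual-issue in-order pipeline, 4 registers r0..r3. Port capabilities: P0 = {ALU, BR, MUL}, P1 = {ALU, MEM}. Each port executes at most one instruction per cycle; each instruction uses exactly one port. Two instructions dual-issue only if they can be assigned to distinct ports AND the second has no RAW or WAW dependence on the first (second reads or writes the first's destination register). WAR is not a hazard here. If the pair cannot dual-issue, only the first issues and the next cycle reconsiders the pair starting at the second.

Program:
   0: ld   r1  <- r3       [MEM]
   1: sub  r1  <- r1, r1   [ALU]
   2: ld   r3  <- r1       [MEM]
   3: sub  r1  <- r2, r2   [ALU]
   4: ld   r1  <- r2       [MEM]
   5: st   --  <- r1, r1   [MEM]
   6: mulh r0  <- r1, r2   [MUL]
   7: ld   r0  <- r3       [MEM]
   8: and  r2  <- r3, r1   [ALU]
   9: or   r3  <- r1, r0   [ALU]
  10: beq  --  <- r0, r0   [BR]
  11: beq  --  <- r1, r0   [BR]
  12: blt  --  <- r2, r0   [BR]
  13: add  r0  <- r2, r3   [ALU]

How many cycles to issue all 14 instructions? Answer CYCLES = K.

CYCLES = 9

t=0 i0:ld.MEM ; RAW+WAW r1
t=1 i1:sub.ALU ; RAW r1
t=2 i2/i3:ld.MEM;sub.ALU ; 2-wide
t=3 i4:ld.MEM ; no-port MEM/MEM
t=4 i5/i6:st.MEM;mulh.MUL ; 2-wide
t=5 i7/i8:ld.MEM;and.ALU ; 2-wide
t=6 i9/i10:or.ALU;beq.BR ; 2-wide
t=7 i11:beq.BR ; no-port BR/BR
t=8 i12/i13:blt.BR;add.ALU ; 2-wide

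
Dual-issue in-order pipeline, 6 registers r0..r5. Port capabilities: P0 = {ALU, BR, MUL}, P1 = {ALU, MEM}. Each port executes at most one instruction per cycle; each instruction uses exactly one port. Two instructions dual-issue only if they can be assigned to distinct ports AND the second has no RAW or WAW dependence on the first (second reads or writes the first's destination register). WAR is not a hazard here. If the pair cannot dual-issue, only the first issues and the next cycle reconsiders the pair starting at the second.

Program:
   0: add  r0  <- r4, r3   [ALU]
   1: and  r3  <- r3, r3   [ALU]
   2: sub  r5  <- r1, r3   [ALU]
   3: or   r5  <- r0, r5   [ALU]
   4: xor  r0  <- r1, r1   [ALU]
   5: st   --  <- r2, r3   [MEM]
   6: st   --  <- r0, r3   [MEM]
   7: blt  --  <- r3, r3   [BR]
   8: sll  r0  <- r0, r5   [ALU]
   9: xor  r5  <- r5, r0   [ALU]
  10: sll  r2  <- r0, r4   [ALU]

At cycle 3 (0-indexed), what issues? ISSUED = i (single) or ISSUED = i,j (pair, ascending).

0. add.ALU and.ALU @i0+i1  | pair
1. sub.ALU @i2  | RAW+WAW r5
2. or.ALU xor.ALU @i3+i4  | pair
3. st.MEM @i5  | no-port MEM/MEM
4. st.MEM blt.BR @i6+i7  | pair
5. sll.ALU @i8  | RAW r0
6. xor.ALU sll.ALU @i9+i10  | pair

ISSUED = 5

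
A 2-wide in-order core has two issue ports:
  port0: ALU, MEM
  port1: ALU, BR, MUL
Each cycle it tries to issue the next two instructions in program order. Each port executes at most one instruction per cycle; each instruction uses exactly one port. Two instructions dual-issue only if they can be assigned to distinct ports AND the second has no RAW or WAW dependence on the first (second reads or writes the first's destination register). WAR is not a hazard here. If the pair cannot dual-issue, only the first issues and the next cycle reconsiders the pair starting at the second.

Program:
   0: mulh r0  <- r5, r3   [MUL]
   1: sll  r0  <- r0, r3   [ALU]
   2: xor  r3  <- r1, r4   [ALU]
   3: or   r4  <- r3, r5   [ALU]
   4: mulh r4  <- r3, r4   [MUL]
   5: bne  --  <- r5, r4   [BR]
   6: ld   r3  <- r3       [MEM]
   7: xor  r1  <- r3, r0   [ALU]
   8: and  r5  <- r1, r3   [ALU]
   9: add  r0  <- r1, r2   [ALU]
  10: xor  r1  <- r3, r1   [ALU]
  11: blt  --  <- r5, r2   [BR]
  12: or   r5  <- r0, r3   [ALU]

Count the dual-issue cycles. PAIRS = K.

0. mulh.MUL @i0  | RAW+WAW r0
1. sll.ALU/xor.ALU @i1+i2  | pair
2. or.ALU @i3  | RAW+WAW r4
3. mulh.MUL @i4  | no-port MUL/BR
4. bne.BR/ld.MEM @i5+i6  | pair
5. xor.ALU @i7  | RAW r1
6. and.ALU/add.ALU @i8+i9  | pair
7. xor.ALU/blt.BR @i10+i11  | pair
8. or.ALU @i12  | tail

PAIRS = 4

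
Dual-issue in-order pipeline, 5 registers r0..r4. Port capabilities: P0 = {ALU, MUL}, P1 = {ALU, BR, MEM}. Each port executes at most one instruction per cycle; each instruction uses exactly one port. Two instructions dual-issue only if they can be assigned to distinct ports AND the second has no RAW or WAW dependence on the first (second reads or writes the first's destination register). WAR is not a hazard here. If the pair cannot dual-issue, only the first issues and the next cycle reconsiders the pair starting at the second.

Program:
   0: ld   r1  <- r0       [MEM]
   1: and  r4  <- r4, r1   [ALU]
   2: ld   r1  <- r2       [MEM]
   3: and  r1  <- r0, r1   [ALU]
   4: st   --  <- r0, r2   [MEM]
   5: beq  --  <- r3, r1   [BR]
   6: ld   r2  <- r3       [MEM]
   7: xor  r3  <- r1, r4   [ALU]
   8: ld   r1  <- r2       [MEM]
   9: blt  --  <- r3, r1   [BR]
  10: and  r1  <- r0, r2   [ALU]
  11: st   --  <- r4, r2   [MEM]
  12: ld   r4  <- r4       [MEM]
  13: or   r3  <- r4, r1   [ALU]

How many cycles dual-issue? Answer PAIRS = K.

PAIRS = 4

c0: i0 ld  RAW r1
c1: i1+i2 and ld  pair
c2: i3+i4 and st  pair
c3: i5 beq  no-port BR/MEM
c4: i6+i7 ld xor  pair
c5: i8 ld  no-port MEM/BR
c6: i9+i10 blt and  pair
c7: i11 st  no-port MEM/MEM
c8: i12 ld  RAW r4
c9: i13 or  tail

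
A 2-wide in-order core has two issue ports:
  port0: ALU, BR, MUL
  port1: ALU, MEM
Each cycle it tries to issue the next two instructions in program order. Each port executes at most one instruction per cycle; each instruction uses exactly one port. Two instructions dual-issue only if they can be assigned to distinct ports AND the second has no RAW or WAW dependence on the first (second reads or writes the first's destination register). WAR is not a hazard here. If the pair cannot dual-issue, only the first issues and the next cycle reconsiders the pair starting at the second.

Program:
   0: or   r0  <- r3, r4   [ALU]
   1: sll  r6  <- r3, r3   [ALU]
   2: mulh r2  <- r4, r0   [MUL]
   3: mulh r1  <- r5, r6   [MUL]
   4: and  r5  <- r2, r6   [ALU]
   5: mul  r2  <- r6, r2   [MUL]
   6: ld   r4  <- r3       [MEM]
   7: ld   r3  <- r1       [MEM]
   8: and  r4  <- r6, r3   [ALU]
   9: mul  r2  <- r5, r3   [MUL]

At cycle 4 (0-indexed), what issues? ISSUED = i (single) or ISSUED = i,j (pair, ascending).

ISSUED = 7

#0 head=0: or/sll i0,i1 2-wide
#1 head=2: mulh i2 no-port MUL/MUL
#2 head=3: mulh/and i3,i4 2-wide
#3 head=5: mul/ld i5,i6 2-wide
#4 head=7: ld i7 RAW r3
#5 head=8: and/mul i8,i9 2-wide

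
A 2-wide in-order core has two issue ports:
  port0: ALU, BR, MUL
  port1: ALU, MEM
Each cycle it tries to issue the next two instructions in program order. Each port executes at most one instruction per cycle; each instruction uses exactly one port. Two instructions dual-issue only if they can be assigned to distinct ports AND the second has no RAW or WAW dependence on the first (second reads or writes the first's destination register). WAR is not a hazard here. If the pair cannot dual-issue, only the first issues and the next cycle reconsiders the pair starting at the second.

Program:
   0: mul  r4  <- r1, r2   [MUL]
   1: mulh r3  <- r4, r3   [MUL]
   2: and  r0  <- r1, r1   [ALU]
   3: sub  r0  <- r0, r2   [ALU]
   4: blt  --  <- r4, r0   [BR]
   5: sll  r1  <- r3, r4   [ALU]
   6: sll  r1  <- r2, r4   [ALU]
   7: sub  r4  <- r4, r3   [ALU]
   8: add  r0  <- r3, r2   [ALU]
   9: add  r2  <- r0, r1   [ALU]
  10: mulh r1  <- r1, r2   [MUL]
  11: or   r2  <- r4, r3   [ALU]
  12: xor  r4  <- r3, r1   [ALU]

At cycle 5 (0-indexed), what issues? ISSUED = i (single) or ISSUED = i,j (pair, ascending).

ISSUED = 8

t=0 i0:mul ; no-port MUL/MUL
t=1 i1,i2:mulh;and ; dual
t=2 i3:sub ; RAW r0
t=3 i4,i5:blt;sll ; dual
t=4 i6,i7:sll;sub ; dual
t=5 i8:add ; RAW r0
t=6 i9:add ; RAW r2
t=7 i10,i11:mulh;or ; dual
t=8 i12:xor ; tail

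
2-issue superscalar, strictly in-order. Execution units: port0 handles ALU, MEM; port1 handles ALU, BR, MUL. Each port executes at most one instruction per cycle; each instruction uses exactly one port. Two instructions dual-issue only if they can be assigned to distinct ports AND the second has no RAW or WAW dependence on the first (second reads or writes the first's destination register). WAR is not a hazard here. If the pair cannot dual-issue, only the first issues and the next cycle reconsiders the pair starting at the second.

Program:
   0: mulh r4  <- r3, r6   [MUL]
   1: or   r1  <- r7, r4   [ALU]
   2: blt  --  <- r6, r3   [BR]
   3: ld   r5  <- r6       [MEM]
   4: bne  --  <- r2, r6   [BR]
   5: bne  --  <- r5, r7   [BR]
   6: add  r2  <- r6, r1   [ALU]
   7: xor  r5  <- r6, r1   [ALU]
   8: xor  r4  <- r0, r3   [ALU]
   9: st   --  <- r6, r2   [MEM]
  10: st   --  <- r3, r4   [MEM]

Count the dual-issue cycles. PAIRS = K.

PAIRS = 4

c0: i0 mulh.MUL  RAW r4
c1: i1,i2 or.ALU;blt.BR  pair
c2: i3,i4 ld.MEM;bne.BR  pair
c3: i5,i6 bne.BR;add.ALU  pair
c4: i7,i8 xor.ALU;xor.ALU  pair
c5: i9 st.MEM  no-port MEM/MEM
c6: i10 st.MEM  tail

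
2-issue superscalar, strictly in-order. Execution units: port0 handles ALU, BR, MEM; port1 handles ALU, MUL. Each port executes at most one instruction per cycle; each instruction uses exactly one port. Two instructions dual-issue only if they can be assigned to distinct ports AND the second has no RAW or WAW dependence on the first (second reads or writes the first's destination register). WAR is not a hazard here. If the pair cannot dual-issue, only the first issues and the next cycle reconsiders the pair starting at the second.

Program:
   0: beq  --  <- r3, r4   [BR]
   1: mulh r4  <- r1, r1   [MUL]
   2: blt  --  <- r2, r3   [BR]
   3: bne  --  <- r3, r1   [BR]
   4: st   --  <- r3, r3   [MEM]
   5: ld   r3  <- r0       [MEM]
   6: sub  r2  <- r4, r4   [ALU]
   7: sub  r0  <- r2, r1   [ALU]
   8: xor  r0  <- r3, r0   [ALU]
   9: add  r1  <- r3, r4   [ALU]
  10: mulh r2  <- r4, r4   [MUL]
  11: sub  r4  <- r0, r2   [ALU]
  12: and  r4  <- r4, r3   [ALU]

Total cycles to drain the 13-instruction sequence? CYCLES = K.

CYCLES = 10

[0] i0+i1  beq+mulh  -- 2-wide
[1] i2  blt  -- no-port BR/BR
[2] i3  bne  -- no-port BR/MEM
[3] i4  st  -- no-port MEM/MEM
[4] i5+i6  ld+sub  -- 2-wide
[5] i7  sub  -- RAW+WAW r0
[6] i8+i9  xor+add  -- 2-wide
[7] i10  mulh  -- RAW r2
[8] i11  sub  -- RAW+WAW r4
[9] i12  and  -- tail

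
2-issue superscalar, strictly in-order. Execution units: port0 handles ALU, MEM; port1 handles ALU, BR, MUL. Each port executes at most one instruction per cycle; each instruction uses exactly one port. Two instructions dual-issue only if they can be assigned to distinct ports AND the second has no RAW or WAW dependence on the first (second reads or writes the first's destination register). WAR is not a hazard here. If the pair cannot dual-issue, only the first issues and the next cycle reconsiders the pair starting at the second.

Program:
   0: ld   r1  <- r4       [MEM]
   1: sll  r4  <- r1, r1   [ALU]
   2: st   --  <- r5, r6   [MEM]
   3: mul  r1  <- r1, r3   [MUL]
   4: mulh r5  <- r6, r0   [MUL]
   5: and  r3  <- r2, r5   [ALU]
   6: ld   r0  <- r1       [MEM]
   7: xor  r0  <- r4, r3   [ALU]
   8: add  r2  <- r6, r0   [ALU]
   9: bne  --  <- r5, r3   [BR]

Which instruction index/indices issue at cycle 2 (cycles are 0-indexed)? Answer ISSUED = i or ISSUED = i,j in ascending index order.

#0 head=0: ld i0 RAW r1
#1 head=1: sll;st i1,i2 2-wide
#2 head=3: mul i3 no-port MUL/MUL
#3 head=4: mulh i4 RAW r5
#4 head=5: and;ld i5,i6 2-wide
#5 head=7: xor i7 RAW r0
#6 head=8: add;bne i8,i9 2-wide

ISSUED = 3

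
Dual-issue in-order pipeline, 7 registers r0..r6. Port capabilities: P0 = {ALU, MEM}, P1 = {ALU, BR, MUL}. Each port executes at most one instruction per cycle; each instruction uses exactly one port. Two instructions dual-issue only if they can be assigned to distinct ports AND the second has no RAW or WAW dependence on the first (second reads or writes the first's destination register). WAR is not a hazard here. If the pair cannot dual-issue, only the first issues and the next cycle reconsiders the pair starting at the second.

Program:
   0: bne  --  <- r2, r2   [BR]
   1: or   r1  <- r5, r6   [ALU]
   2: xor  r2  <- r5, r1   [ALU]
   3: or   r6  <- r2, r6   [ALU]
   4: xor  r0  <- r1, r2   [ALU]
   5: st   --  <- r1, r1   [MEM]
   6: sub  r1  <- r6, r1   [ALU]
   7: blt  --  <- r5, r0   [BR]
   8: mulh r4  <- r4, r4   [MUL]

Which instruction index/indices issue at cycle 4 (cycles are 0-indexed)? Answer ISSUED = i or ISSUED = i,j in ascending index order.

[0] i0,i1  bne.BR or.ALU  -- pair
[1] i2  xor.ALU  -- RAW r2
[2] i3,i4  or.ALU xor.ALU  -- pair
[3] i5,i6  st.MEM sub.ALU  -- pair
[4] i7  blt.BR  -- no-port BR/MUL
[5] i8  mulh.MUL  -- tail

ISSUED = 7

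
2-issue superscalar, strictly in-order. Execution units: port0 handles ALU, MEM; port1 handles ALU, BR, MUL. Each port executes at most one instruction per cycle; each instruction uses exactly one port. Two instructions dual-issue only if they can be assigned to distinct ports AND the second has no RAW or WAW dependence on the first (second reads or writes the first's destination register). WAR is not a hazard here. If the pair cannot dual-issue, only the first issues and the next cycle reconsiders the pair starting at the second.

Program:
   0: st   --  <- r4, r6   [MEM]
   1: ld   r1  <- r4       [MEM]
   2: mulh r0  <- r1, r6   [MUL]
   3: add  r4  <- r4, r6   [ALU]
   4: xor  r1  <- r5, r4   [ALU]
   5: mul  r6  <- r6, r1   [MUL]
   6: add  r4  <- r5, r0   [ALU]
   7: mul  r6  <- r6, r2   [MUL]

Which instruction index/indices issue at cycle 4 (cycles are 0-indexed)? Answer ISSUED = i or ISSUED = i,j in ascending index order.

ISSUED = 5,6

[0] i0  st.MEM  -- no-port MEM/MEM
[1] i1  ld.MEM  -- RAW r1
[2] i2/i3  mulh.MUL add.ALU  -- pair
[3] i4  xor.ALU  -- RAW r1
[4] i5/i6  mul.MUL add.ALU  -- pair
[5] i7  mul.MUL  -- tail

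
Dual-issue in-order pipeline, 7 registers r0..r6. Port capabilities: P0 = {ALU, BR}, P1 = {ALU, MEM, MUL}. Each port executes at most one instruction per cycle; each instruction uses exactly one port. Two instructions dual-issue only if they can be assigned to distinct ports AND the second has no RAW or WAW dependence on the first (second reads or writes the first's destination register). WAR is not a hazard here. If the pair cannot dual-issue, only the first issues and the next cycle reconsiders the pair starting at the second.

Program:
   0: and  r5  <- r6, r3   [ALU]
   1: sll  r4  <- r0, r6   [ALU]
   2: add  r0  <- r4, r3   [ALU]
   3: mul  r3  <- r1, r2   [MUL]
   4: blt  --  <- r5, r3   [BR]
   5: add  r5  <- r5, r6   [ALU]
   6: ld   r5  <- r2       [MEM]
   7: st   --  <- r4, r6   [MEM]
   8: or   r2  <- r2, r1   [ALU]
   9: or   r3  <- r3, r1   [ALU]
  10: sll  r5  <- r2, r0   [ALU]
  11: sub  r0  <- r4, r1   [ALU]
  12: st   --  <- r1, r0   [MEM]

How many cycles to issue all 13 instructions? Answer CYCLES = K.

CYCLES = 8

c0: i0+i1 and+sll  dual
c1: i2+i3 add+mul  dual
c2: i4+i5 blt+add  dual
c3: i6 ld  no-port MEM/MEM
c4: i7+i8 st+or  dual
c5: i9+i10 or+sll  dual
c6: i11 sub  RAW r0
c7: i12 st  tail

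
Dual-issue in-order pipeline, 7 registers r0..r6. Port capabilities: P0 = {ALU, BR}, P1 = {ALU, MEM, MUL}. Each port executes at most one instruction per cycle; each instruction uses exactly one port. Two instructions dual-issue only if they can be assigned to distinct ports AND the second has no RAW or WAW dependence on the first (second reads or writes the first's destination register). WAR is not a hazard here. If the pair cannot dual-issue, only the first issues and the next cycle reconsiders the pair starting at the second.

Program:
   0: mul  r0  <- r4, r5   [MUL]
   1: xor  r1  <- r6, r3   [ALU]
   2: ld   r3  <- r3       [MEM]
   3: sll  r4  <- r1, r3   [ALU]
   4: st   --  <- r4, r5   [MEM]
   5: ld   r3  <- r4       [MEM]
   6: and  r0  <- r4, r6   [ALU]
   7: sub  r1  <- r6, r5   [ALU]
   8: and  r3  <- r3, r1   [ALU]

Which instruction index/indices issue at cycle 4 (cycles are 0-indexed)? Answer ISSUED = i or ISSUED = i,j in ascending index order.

t=0 i0+i1:mul xor ; dual
t=1 i2:ld ; RAW r3
t=2 i3:sll ; RAW r4
t=3 i4:st ; no-port MEM/MEM
t=4 i5+i6:ld and ; dual
t=5 i7:sub ; RAW r1
t=6 i8:and ; tail

ISSUED = 5,6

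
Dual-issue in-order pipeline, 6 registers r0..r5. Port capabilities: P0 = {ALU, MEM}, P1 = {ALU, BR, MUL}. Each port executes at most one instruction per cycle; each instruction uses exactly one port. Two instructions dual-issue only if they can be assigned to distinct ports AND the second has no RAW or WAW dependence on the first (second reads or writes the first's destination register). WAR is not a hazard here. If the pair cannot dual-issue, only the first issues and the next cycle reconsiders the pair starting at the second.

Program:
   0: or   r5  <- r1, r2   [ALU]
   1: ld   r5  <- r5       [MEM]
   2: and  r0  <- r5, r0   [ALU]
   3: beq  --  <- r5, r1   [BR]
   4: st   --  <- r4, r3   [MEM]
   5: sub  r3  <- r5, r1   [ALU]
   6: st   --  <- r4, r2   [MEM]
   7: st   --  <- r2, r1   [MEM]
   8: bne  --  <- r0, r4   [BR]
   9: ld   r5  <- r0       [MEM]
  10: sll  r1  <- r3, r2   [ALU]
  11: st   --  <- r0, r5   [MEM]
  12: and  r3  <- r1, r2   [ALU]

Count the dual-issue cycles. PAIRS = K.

  cy0 -> i0 (or.ALU) RAW+WAW r5
  cy1 -> i1 (ld.MEM) RAW r5
  cy2 -> i2&i3 (and.ALU beq.BR) pair
  cy3 -> i4&i5 (st.MEM sub.ALU) pair
  cy4 -> i6 (st.MEM) no-port MEM/MEM
  cy5 -> i7&i8 (st.MEM bne.BR) pair
  cy6 -> i9&i10 (ld.MEM sll.ALU) pair
  cy7 -> i11&i12 (st.MEM and.ALU) pair

PAIRS = 5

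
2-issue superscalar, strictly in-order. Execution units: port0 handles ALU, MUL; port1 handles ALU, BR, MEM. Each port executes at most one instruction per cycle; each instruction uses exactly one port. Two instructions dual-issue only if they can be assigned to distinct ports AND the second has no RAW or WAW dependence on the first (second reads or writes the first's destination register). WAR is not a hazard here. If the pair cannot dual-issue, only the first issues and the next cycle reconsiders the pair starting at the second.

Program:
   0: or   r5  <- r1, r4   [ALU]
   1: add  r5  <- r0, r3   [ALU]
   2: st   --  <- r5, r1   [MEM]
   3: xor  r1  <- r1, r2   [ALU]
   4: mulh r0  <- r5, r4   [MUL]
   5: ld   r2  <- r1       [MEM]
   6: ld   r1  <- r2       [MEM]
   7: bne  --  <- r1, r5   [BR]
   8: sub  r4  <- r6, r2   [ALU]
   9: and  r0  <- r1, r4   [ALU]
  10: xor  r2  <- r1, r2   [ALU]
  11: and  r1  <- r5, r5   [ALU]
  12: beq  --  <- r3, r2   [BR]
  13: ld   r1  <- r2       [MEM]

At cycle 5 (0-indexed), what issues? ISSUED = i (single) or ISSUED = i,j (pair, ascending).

ISSUED = 7,8

c0: i0 or  WAW r5
c1: i1 add  RAW r5
c2: i2&i3 st+xor  pair
c3: i4&i5 mulh+ld  pair
c4: i6 ld  no-port MEM/BR
c5: i7&i8 bne+sub  pair
c6: i9&i10 and+xor  pair
c7: i11&i12 and+beq  pair
c8: i13 ld  tail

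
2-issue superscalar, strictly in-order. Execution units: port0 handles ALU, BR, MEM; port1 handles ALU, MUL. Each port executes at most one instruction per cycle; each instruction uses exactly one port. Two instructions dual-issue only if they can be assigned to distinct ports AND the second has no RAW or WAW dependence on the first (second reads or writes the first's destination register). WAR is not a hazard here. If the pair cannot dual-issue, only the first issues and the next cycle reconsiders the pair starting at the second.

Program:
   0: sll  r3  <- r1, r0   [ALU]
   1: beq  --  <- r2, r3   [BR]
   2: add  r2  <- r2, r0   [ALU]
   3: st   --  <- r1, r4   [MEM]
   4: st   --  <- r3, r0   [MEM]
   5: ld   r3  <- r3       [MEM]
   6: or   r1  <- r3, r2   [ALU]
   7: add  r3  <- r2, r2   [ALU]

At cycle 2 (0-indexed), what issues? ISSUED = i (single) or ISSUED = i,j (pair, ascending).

#0 head=0: sll i0 RAW r3
#1 head=1: beq;add i1+i2 dual
#2 head=3: st i3 no-port MEM/MEM
#3 head=4: st i4 no-port MEM/MEM
#4 head=5: ld i5 RAW r3
#5 head=6: or;add i6+i7 dual

ISSUED = 3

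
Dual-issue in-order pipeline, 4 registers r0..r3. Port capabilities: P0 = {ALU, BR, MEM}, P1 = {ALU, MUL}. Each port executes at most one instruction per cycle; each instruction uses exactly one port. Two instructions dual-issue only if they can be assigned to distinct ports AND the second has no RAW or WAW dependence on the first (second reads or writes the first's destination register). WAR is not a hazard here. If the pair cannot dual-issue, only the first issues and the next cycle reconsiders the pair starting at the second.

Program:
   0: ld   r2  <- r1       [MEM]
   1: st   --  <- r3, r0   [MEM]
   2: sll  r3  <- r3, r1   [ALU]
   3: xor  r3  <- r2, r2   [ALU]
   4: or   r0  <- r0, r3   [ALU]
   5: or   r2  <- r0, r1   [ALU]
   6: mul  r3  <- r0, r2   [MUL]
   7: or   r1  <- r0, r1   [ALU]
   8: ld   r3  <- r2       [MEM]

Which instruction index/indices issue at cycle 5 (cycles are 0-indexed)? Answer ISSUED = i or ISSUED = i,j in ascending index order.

ISSUED = 6,7

t=0 i0:ld ; no-port MEM/MEM
t=1 i1+i2:st;sll ; 2-wide
t=2 i3:xor ; RAW r3
t=3 i4:or ; RAW r0
t=4 i5:or ; RAW r2
t=5 i6+i7:mul;or ; 2-wide
t=6 i8:ld ; tail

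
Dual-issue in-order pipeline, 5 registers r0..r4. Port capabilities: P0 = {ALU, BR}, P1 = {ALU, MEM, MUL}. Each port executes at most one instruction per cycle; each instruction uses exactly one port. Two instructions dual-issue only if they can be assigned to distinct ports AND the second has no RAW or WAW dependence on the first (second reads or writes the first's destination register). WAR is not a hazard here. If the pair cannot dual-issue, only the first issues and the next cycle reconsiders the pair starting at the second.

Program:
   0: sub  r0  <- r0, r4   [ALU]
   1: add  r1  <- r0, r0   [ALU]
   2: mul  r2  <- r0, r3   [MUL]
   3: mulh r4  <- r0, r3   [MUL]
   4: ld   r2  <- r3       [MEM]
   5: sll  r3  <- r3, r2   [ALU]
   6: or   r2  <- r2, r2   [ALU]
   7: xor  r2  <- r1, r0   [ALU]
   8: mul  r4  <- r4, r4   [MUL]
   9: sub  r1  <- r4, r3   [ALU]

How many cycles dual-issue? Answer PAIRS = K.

PAIRS = 3

t=0 i0:sub.ALU ; RAW r0
t=1 i1/i2:add.ALU;mul.MUL ; dual
t=2 i3:mulh.MUL ; no-port MUL/MEM
t=3 i4:ld.MEM ; RAW r2
t=4 i5/i6:sll.ALU;or.ALU ; dual
t=5 i7/i8:xor.ALU;mul.MUL ; dual
t=6 i9:sub.ALU ; tail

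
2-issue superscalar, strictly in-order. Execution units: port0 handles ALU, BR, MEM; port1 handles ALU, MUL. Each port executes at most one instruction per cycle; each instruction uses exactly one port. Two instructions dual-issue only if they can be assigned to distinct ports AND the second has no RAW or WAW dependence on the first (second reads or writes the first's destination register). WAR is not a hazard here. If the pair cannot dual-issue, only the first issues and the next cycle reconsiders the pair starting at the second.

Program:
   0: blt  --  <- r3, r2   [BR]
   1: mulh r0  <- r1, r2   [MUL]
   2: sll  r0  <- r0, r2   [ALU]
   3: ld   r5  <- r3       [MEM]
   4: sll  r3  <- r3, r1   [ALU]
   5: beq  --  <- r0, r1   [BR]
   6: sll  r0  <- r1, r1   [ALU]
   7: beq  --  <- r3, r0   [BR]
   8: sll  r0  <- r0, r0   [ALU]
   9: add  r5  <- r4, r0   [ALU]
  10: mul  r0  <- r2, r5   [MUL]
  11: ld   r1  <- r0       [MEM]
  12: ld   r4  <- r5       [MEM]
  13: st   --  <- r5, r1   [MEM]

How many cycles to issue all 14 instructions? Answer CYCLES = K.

[0] i0,i1  blt mulh  -- dual
[1] i2,i3  sll ld  -- dual
[2] i4,i5  sll beq  -- dual
[3] i6  sll  -- RAW r0
[4] i7,i8  beq sll  -- dual
[5] i9  add  -- RAW r5
[6] i10  mul  -- RAW r0
[7] i11  ld  -- no-port MEM/MEM
[8] i12  ld  -- no-port MEM/MEM
[9] i13  st  -- tail

CYCLES = 10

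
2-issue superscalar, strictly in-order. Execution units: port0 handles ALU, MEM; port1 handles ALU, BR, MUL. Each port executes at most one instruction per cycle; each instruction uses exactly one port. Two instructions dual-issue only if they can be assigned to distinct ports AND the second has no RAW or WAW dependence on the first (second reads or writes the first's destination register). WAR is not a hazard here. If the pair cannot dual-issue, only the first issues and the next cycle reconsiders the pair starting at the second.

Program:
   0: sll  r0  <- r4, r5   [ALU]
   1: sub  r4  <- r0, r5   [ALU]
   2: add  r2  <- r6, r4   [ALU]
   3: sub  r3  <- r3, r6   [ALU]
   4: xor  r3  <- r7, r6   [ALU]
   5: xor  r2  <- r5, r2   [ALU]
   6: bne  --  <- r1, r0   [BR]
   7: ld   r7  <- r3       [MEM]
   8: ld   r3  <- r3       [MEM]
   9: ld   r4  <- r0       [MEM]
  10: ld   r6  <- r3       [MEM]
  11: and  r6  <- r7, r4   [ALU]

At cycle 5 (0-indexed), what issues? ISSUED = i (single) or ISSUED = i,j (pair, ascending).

ISSUED = 8

#0 head=0: sll.ALU i0 RAW r0
#1 head=1: sub.ALU i1 RAW r4
#2 head=2: add.ALU/sub.ALU i2&i3 dual
#3 head=4: xor.ALU/xor.ALU i4&i5 dual
#4 head=6: bne.BR/ld.MEM i6&i7 dual
#5 head=8: ld.MEM i8 no-port MEM/MEM
#6 head=9: ld.MEM i9 no-port MEM/MEM
#7 head=10: ld.MEM i10 WAW r6
#8 head=11: and.ALU i11 tail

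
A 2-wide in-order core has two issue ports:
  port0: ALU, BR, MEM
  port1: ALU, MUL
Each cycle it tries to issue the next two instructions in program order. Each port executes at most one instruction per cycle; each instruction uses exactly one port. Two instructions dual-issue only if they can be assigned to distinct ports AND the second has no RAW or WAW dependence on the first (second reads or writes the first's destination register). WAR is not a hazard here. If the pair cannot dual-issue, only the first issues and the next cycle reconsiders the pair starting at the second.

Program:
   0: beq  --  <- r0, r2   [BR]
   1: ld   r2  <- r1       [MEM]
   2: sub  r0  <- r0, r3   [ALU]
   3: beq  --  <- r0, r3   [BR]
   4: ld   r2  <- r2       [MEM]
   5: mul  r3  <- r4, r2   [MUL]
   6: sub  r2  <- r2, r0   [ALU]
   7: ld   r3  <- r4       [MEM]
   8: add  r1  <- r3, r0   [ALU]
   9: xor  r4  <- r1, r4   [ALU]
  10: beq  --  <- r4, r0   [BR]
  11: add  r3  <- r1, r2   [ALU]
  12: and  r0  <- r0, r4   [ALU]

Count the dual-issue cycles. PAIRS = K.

PAIRS = 3

[0] i0  beq  -- no-port BR/MEM
[1] i1/i2  ld+sub  -- pair
[2] i3  beq  -- no-port BR/MEM
[3] i4  ld  -- RAW r2
[4] i5/i6  mul+sub  -- pair
[5] i7  ld  -- RAW r3
[6] i8  add  -- RAW r1
[7] i9  xor  -- RAW r4
[8] i10/i11  beq+add  -- pair
[9] i12  and  -- tail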